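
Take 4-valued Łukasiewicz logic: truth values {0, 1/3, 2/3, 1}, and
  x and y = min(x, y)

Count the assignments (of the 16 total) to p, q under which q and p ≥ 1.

p = 0, q = 0 ↦ 0  <
p = 0, q = 1/3 ↦ 0  <
p = 0, q = 2/3 ↦ 0  <
p = 0, q = 1 ↦ 0  <
p = 1/3, q = 0 ↦ 0  <
p = 1/3, q = 1/3 ↦ 1/3  <
p = 1/3, q = 2/3 ↦ 1/3  <
p = 1/3, q = 1 ↦ 1/3  <
p = 2/3, q = 0 ↦ 0  <
p = 2/3, q = 1/3 ↦ 1/3  <
p = 2/3, q = 2/3 ↦ 2/3  <
p = 2/3, q = 1 ↦ 2/3  <
p = 1, q = 0 ↦ 0  <
p = 1, q = 1/3 ↦ 1/3  <
p = 1, q = 2/3 ↦ 2/3  <
p = 1, q = 1 ↦ 1  ≥
So 1 of the 16 assignments meets the threshold.

1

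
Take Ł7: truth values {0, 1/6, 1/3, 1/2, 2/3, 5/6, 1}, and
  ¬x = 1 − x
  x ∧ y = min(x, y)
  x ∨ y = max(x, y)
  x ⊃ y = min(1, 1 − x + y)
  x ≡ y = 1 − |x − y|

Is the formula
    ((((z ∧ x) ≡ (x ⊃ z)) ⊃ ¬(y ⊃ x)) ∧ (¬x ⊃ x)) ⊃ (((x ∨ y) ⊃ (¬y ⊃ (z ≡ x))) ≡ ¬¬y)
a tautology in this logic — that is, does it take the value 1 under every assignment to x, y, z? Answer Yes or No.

Counterexample: take x = 1/6, y = 0, z = 0.
z ∧ x = 0 ∧ 1/6 = 0
x ⊃ z = 1/6 ⊃ 0 = 5/6
(z ∧ x) ≡ (x ⊃ z) = 0 ≡ 5/6 = 1/6
y ⊃ x = 0 ⊃ 1/6 = 1
¬(y ⊃ x) = ¬1 = 0
((z ∧ x) ≡ (x ⊃ z)) ⊃ ¬(y ⊃ x) = 1/6 ⊃ 0 = 5/6
¬x = ¬1/6 = 5/6
¬x ⊃ x = 5/6 ⊃ 1/6 = 1/3
(((z ∧ x) ≡ (x ⊃ z)) ⊃ ¬(y ⊃ x)) ∧ (¬x ⊃ x) = 5/6 ∧ 1/3 = 1/3
x ∨ y = 1/6 ∨ 0 = 1/6
¬y = ¬0 = 1
z ≡ x = 0 ≡ 1/6 = 5/6
¬y ⊃ (z ≡ x) = 1 ⊃ 5/6 = 5/6
(x ∨ y) ⊃ (¬y ⊃ (z ≡ x)) = 1/6 ⊃ 5/6 = 1
¬y = ¬0 = 1
¬¬y = ¬1 = 0
((x ∨ y) ⊃ (¬y ⊃ (z ≡ x))) ≡ ¬¬y = 1 ≡ 0 = 0
((((z ∧ x) ≡ (x ⊃ z)) ⊃ ¬(y ⊃ x)) ∧ (¬x ⊃ x)) ⊃ (((x ∨ y) ⊃ (¬y ⊃ (z ≡ x))) ≡ ¬¬y) = 1/3 ⊃ 0 = 2/3
This gives 2/3 ≠ 1.

No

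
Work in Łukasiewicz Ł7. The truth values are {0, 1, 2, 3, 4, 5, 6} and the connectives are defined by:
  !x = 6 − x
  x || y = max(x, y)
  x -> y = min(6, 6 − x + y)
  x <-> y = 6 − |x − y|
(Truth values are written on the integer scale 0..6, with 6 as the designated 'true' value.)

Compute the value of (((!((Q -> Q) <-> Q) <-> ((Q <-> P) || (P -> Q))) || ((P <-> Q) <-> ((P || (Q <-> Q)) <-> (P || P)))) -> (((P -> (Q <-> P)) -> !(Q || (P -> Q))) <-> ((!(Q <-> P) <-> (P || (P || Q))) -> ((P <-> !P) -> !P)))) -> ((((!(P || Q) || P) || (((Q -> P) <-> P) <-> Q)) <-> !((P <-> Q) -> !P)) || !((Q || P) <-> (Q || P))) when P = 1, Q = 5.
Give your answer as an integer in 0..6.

Q -> Q = 5 -> 5 = 6
(Q -> Q) <-> Q = 6 <-> 5 = 5
!((Q -> Q) <-> Q) = !5 = 1
Q <-> P = 5 <-> 1 = 2
P -> Q = 1 -> 5 = 6
(Q <-> P) || (P -> Q) = 2 || 6 = 6
!((Q -> Q) <-> Q) <-> ((Q <-> P) || (P -> Q)) = 1 <-> 6 = 1
P <-> Q = 1 <-> 5 = 2
Q <-> Q = 5 <-> 5 = 6
P || (Q <-> Q) = 1 || 6 = 6
P || P = 1 || 1 = 1
(P || (Q <-> Q)) <-> (P || P) = 6 <-> 1 = 1
(P <-> Q) <-> ((P || (Q <-> Q)) <-> (P || P)) = 2 <-> 1 = 5
(!((Q -> Q) <-> Q) <-> ((Q <-> P) || (P -> Q))) || ((P <-> Q) <-> ((P || (Q <-> Q)) <-> (P || P))) = 1 || 5 = 5
Q <-> P = 5 <-> 1 = 2
P -> (Q <-> P) = 1 -> 2 = 6
P -> Q = 1 -> 5 = 6
Q || (P -> Q) = 5 || 6 = 6
!(Q || (P -> Q)) = !6 = 0
(P -> (Q <-> P)) -> !(Q || (P -> Q)) = 6 -> 0 = 0
Q <-> P = 5 <-> 1 = 2
!(Q <-> P) = !2 = 4
P || Q = 1 || 5 = 5
P || (P || Q) = 1 || 5 = 5
!(Q <-> P) <-> (P || (P || Q)) = 4 <-> 5 = 5
!P = !1 = 5
P <-> !P = 1 <-> 5 = 2
!P = !1 = 5
(P <-> !P) -> !P = 2 -> 5 = 6
(!(Q <-> P) <-> (P || (P || Q))) -> ((P <-> !P) -> !P) = 5 -> 6 = 6
((P -> (Q <-> P)) -> !(Q || (P -> Q))) <-> ((!(Q <-> P) <-> (P || (P || Q))) -> ((P <-> !P) -> !P)) = 0 <-> 6 = 0
((!((Q -> Q) <-> Q) <-> ((Q <-> P) || (P -> Q))) || ((P <-> Q) <-> ((P || (Q <-> Q)) <-> (P || P)))) -> (((P -> (Q <-> P)) -> !(Q || (P -> Q))) <-> ((!(Q <-> P) <-> (P || (P || Q))) -> ((P <-> !P) -> !P))) = 5 -> 0 = 1
P || Q = 1 || 5 = 5
!(P || Q) = !5 = 1
!(P || Q) || P = 1 || 1 = 1
Q -> P = 5 -> 1 = 2
(Q -> P) <-> P = 2 <-> 1 = 5
((Q -> P) <-> P) <-> Q = 5 <-> 5 = 6
(!(P || Q) || P) || (((Q -> P) <-> P) <-> Q) = 1 || 6 = 6
P <-> Q = 1 <-> 5 = 2
!P = !1 = 5
(P <-> Q) -> !P = 2 -> 5 = 6
!((P <-> Q) -> !P) = !6 = 0
((!(P || Q) || P) || (((Q -> P) <-> P) <-> Q)) <-> !((P <-> Q) -> !P) = 6 <-> 0 = 0
Q || P = 5 || 1 = 5
Q || P = 5 || 1 = 5
(Q || P) <-> (Q || P) = 5 <-> 5 = 6
!((Q || P) <-> (Q || P)) = !6 = 0
(((!(P || Q) || P) || (((Q -> P) <-> P) <-> Q)) <-> !((P <-> Q) -> !P)) || !((Q || P) <-> (Q || P)) = 0 || 0 = 0
(((!((Q -> Q) <-> Q) <-> ((Q <-> P) || (P -> Q))) || ((P <-> Q) <-> ((P || (Q <-> Q)) <-> (P || P)))) -> (((P -> (Q <-> P)) -> !(Q || (P -> Q))) <-> ((!(Q <-> P) <-> (P || (P || Q))) -> ((P <-> !P) -> !P)))) -> ((((!(P || Q) || P) || (((Q -> P) <-> P) <-> Q)) <-> !((P <-> Q) -> !P)) || !((Q || P) <-> (Q || P))) = 1 -> 0 = 5

5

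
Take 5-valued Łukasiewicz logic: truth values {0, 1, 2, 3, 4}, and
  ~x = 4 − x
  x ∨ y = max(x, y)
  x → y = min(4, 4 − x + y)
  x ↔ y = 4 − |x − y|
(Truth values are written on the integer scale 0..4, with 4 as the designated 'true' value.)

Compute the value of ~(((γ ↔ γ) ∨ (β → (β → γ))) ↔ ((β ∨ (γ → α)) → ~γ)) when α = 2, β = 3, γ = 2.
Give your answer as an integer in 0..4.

γ ↔ γ = 2 ↔ 2 = 4
β → γ = 3 → 2 = 3
β → (β → γ) = 3 → 3 = 4
(γ ↔ γ) ∨ (β → (β → γ)) = 4 ∨ 4 = 4
γ → α = 2 → 2 = 4
β ∨ (γ → α) = 3 ∨ 4 = 4
~γ = ~2 = 2
(β ∨ (γ → α)) → ~γ = 4 → 2 = 2
((γ ↔ γ) ∨ (β → (β → γ))) ↔ ((β ∨ (γ → α)) → ~γ) = 4 ↔ 2 = 2
~(((γ ↔ γ) ∨ (β → (β → γ))) ↔ ((β ∨ (γ → α)) → ~γ)) = ~2 = 2

2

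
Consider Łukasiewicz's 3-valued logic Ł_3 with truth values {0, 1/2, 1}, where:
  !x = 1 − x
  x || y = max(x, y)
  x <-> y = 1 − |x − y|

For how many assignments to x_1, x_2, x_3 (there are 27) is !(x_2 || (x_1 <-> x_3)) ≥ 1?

2

value 1: 2 assignments (counts)
value 1/2: 10 assignments
value 0: 15 assignments
So 2 of the 27 assignments meet the threshold.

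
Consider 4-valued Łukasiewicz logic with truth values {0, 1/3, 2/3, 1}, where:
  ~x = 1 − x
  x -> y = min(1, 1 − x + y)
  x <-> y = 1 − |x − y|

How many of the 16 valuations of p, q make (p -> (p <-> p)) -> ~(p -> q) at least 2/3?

p = 0, q = 0 ↦ 0  <
p = 0, q = 1/3 ↦ 0  <
p = 0, q = 2/3 ↦ 0  <
p = 0, q = 1 ↦ 0  <
p = 1/3, q = 0 ↦ 1/3  <
p = 1/3, q = 1/3 ↦ 0  <
p = 1/3, q = 2/3 ↦ 0  <
p = 1/3, q = 1 ↦ 0  <
p = 2/3, q = 0 ↦ 2/3  ≥
p = 2/3, q = 1/3 ↦ 1/3  <
p = 2/3, q = 2/3 ↦ 0  <
p = 2/3, q = 1 ↦ 0  <
p = 1, q = 0 ↦ 1  ≥
p = 1, q = 1/3 ↦ 2/3  ≥
p = 1, q = 2/3 ↦ 1/3  <
p = 1, q = 1 ↦ 0  <
So 3 of the 16 assignments meet the threshold.

3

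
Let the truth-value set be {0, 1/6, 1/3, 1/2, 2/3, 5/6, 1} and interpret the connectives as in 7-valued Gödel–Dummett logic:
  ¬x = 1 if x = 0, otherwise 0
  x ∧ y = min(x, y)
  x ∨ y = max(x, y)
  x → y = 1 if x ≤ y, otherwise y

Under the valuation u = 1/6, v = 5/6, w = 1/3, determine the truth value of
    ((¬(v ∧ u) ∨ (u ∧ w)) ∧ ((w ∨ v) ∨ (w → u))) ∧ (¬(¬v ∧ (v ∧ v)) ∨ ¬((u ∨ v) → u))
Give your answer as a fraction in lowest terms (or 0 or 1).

v ∧ u = 5/6 ∧ 1/6 = 1/6
¬(v ∧ u) = ¬1/6 = 0
u ∧ w = 1/6 ∧ 1/3 = 1/6
¬(v ∧ u) ∨ (u ∧ w) = 0 ∨ 1/6 = 1/6
w ∨ v = 1/3 ∨ 5/6 = 5/6
w → u = 1/3 → 1/6 = 1/6
(w ∨ v) ∨ (w → u) = 5/6 ∨ 1/6 = 5/6
(¬(v ∧ u) ∨ (u ∧ w)) ∧ ((w ∨ v) ∨ (w → u)) = 1/6 ∧ 5/6 = 1/6
¬v = ¬5/6 = 0
v ∧ v = 5/6 ∧ 5/6 = 5/6
¬v ∧ (v ∧ v) = 0 ∧ 5/6 = 0
¬(¬v ∧ (v ∧ v)) = ¬0 = 1
u ∨ v = 1/6 ∨ 5/6 = 5/6
(u ∨ v) → u = 5/6 → 1/6 = 1/6
¬((u ∨ v) → u) = ¬1/6 = 0
¬(¬v ∧ (v ∧ v)) ∨ ¬((u ∨ v) → u) = 1 ∨ 0 = 1
((¬(v ∧ u) ∨ (u ∧ w)) ∧ ((w ∨ v) ∨ (w → u))) ∧ (¬(¬v ∧ (v ∧ v)) ∨ ¬((u ∨ v) → u)) = 1/6 ∧ 1 = 1/6

1/6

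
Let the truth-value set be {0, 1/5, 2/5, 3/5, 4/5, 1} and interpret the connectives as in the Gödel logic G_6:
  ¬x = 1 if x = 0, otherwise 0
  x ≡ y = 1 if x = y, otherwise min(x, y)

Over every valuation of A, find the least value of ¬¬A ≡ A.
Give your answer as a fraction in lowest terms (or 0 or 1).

1/5

Take A = 1/5:
¬A = ¬1/5 = 0
¬¬A = ¬0 = 1
¬¬A ≡ A = 1 ≡ 1/5 = 1/5
No assignment yields a value below 1/5, so this is the minimum.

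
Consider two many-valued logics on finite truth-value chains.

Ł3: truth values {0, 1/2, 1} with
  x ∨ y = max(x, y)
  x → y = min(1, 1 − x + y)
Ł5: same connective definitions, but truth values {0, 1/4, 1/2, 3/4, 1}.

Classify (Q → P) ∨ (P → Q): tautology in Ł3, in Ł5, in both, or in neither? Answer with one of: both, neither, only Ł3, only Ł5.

In Ł3: every assignment gives 1 — tautology.
In Ł5: every assignment gives 1 — tautology.

both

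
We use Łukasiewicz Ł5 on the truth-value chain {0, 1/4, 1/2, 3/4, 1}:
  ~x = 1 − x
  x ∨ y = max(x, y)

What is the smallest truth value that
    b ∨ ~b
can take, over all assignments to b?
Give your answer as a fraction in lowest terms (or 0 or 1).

Take b = 1/2:
~b = ~1/2 = 1/2
b ∨ ~b = 1/2 ∨ 1/2 = 1/2
No assignment yields a value below 1/2, so this is the minimum.

1/2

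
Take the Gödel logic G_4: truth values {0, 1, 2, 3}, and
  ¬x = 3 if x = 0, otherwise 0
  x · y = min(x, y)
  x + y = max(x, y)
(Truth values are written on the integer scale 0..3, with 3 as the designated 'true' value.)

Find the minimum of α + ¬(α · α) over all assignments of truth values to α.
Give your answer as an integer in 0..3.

Take α = 1:
α · α = 1 · 1 = 1
¬(α · α) = ¬1 = 0
α + ¬(α · α) = 1 + 0 = 1
No assignment yields a value below 1, so this is the minimum.

1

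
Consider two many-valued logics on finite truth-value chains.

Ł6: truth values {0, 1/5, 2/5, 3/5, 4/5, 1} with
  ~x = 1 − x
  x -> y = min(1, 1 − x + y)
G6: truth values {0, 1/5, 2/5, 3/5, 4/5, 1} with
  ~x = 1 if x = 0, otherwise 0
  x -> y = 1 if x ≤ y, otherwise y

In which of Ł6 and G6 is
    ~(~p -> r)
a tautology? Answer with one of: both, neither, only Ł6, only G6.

neither

In Ł6: at p = 0, r = 1/5 the value is 4/5 — not a tautology.
In G6: at p = 0, r = 1/5 the value is 0 — not a tautology.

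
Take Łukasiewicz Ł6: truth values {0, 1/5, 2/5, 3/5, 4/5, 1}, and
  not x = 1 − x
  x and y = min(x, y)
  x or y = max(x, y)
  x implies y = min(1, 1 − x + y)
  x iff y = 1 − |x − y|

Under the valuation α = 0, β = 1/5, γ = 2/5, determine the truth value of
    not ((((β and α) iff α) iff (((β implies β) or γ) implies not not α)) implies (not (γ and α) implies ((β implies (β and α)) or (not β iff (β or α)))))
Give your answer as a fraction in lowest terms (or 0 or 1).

0

β and α = 1/5 and 0 = 0
(β and α) iff α = 0 iff 0 = 1
β implies β = 1/5 implies 1/5 = 1
(β implies β) or γ = 1 or 2/5 = 1
not α = not 0 = 1
not not α = not 1 = 0
((β implies β) or γ) implies not not α = 1 implies 0 = 0
((β and α) iff α) iff (((β implies β) or γ) implies not not α) = 1 iff 0 = 0
γ and α = 2/5 and 0 = 0
not (γ and α) = not 0 = 1
β and α = 1/5 and 0 = 0
β implies (β and α) = 1/5 implies 0 = 4/5
not β = not 1/5 = 4/5
β or α = 1/5 or 0 = 1/5
not β iff (β or α) = 4/5 iff 1/5 = 2/5
(β implies (β and α)) or (not β iff (β or α)) = 4/5 or 2/5 = 4/5
not (γ and α) implies ((β implies (β and α)) or (not β iff (β or α))) = 1 implies 4/5 = 4/5
(((β and α) iff α) iff (((β implies β) or γ) implies not not α)) implies (not (γ and α) implies ((β implies (β and α)) or (not β iff (β or α)))) = 0 implies 4/5 = 1
not ((((β and α) iff α) iff (((β implies β) or γ) implies not not α)) implies (not (γ and α) implies ((β implies (β and α)) or (not β iff (β or α))))) = not 1 = 0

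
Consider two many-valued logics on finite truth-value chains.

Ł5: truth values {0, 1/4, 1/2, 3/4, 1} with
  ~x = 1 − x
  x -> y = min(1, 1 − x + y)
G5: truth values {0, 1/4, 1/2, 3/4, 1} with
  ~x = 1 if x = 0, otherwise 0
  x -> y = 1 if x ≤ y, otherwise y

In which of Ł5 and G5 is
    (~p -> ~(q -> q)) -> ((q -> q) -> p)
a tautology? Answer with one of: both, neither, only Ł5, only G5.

only Ł5

In Ł5: every assignment gives 1 — tautology.
In G5: at p = 1/4, q = 0 the value is 1/4 — not a tautology.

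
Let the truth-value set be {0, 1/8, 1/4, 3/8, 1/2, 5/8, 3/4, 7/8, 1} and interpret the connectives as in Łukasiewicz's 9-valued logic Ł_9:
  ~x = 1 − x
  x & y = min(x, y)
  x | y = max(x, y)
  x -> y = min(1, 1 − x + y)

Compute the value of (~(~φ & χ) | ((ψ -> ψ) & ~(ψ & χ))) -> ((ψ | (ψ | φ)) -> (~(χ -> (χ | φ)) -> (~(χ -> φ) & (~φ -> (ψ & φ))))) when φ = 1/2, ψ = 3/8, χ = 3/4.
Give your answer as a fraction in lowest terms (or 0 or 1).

~φ = ~1/2 = 1/2
~φ & χ = 1/2 & 3/4 = 1/2
~(~φ & χ) = ~1/2 = 1/2
ψ -> ψ = 3/8 -> 3/8 = 1
ψ & χ = 3/8 & 3/4 = 3/8
~(ψ & χ) = ~3/8 = 5/8
(ψ -> ψ) & ~(ψ & χ) = 1 & 5/8 = 5/8
~(~φ & χ) | ((ψ -> ψ) & ~(ψ & χ)) = 1/2 | 5/8 = 5/8
ψ | φ = 3/8 | 1/2 = 1/2
ψ | (ψ | φ) = 3/8 | 1/2 = 1/2
χ | φ = 3/4 | 1/2 = 3/4
χ -> (χ | φ) = 3/4 -> 3/4 = 1
~(χ -> (χ | φ)) = ~1 = 0
χ -> φ = 3/4 -> 1/2 = 3/4
~(χ -> φ) = ~3/4 = 1/4
~φ = ~1/2 = 1/2
ψ & φ = 3/8 & 1/2 = 3/8
~φ -> (ψ & φ) = 1/2 -> 3/8 = 7/8
~(χ -> φ) & (~φ -> (ψ & φ)) = 1/4 & 7/8 = 1/4
~(χ -> (χ | φ)) -> (~(χ -> φ) & (~φ -> (ψ & φ))) = 0 -> 1/4 = 1
(ψ | (ψ | φ)) -> (~(χ -> (χ | φ)) -> (~(χ -> φ) & (~φ -> (ψ & φ)))) = 1/2 -> 1 = 1
(~(~φ & χ) | ((ψ -> ψ) & ~(ψ & χ))) -> ((ψ | (ψ | φ)) -> (~(χ -> (χ | φ)) -> (~(χ -> φ) & (~φ -> (ψ & φ))))) = 5/8 -> 1 = 1

1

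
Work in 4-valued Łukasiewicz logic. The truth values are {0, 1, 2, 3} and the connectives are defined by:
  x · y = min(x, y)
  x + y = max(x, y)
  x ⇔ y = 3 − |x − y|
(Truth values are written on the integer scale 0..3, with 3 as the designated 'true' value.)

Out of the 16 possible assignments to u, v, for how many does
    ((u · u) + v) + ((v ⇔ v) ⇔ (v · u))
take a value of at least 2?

u = 0, v = 0 ↦ 0  <
u = 0, v = 1 ↦ 1  <
u = 0, v = 2 ↦ 2  ≥
u = 0, v = 3 ↦ 3  ≥
u = 1, v = 0 ↦ 1  <
u = 1, v = 1 ↦ 1  <
u = 1, v = 2 ↦ 2  ≥
u = 1, v = 3 ↦ 3  ≥
u = 2, v = 0 ↦ 2  ≥
u = 2, v = 1 ↦ 2  ≥
u = 2, v = 2 ↦ 2  ≥
u = 2, v = 3 ↦ 3  ≥
u = 3, v = 0 ↦ 3  ≥
u = 3, v = 1 ↦ 3  ≥
u = 3, v = 2 ↦ 3  ≥
u = 3, v = 3 ↦ 3  ≥
So 12 of the 16 assignments meet the threshold.

12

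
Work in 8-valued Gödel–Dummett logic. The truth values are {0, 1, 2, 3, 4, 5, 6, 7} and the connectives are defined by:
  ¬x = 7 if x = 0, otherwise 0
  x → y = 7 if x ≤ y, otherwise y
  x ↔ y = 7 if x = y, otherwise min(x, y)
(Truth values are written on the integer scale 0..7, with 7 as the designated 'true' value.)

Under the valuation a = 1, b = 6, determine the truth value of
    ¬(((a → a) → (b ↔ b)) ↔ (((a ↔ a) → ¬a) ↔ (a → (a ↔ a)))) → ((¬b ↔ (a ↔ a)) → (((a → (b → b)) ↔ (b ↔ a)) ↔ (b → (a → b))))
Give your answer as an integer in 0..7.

a → a = 1 → 1 = 7
b ↔ b = 6 ↔ 6 = 7
(a → a) → (b ↔ b) = 7 → 7 = 7
a ↔ a = 1 ↔ 1 = 7
¬a = ¬1 = 0
(a ↔ a) → ¬a = 7 → 0 = 0
a ↔ a = 1 ↔ 1 = 7
a → (a ↔ a) = 1 → 7 = 7
((a ↔ a) → ¬a) ↔ (a → (a ↔ a)) = 0 ↔ 7 = 0
((a → a) → (b ↔ b)) ↔ (((a ↔ a) → ¬a) ↔ (a → (a ↔ a))) = 7 ↔ 0 = 0
¬(((a → a) → (b ↔ b)) ↔ (((a ↔ a) → ¬a) ↔ (a → (a ↔ a)))) = ¬0 = 7
¬b = ¬6 = 0
a ↔ a = 1 ↔ 1 = 7
¬b ↔ (a ↔ a) = 0 ↔ 7 = 0
b → b = 6 → 6 = 7
a → (b → b) = 1 → 7 = 7
b ↔ a = 6 ↔ 1 = 1
(a → (b → b)) ↔ (b ↔ a) = 7 ↔ 1 = 1
a → b = 1 → 6 = 7
b → (a → b) = 6 → 7 = 7
((a → (b → b)) ↔ (b ↔ a)) ↔ (b → (a → b)) = 1 ↔ 7 = 1
(¬b ↔ (a ↔ a)) → (((a → (b → b)) ↔ (b ↔ a)) ↔ (b → (a → b))) = 0 → 1 = 7
¬(((a → a) → (b ↔ b)) ↔ (((a ↔ a) → ¬a) ↔ (a → (a ↔ a)))) → ((¬b ↔ (a ↔ a)) → (((a → (b → b)) ↔ (b ↔ a)) ↔ (b → (a → b)))) = 7 → 7 = 7

7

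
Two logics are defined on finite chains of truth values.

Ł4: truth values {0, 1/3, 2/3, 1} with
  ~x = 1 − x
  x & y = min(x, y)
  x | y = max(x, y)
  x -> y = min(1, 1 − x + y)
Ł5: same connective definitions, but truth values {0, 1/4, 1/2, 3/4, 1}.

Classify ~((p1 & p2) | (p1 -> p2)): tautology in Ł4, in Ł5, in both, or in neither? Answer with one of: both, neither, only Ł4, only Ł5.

neither

In Ł4: at p1 = 0, p2 = 0 the value is 0 — not a tautology.
In Ł5: at p1 = 0, p2 = 0 the value is 0 — not a tautology.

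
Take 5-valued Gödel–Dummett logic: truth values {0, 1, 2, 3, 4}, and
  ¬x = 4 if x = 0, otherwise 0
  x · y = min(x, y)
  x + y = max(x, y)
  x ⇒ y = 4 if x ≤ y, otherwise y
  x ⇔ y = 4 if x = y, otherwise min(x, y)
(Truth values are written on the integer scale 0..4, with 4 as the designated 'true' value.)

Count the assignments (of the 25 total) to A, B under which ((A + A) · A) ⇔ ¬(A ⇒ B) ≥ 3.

7

value 4: 6 assignments (counts)
value 3: 1 assignment (counts)
value 2: 1 assignment
value 1: 1 assignment
value 0: 16 assignments
So 7 of the 25 assignments meet the threshold.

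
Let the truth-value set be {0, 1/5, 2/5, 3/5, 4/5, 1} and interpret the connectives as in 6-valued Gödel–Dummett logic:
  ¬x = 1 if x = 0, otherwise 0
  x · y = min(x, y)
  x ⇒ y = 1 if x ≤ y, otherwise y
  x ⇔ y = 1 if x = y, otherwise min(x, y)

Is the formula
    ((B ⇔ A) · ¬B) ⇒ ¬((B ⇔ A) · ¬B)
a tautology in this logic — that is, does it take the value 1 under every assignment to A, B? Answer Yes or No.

Counterexample: take A = 0, B = 0.
B ⇔ A = 0 ⇔ 0 = 1
¬B = ¬0 = 1
(B ⇔ A) · ¬B = 1 · 1 = 1
¬((B ⇔ A) · ¬B) = ¬1 = 0
((B ⇔ A) · ¬B) ⇒ ¬((B ⇔ A) · ¬B) = 1 ⇒ 0 = 0
This gives 0 ≠ 1.

No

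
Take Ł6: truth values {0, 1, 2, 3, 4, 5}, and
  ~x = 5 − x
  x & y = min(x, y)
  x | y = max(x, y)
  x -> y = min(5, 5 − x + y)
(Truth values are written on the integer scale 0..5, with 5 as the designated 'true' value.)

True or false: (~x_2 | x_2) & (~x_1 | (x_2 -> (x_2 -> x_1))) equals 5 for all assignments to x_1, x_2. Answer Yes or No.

No

Counterexample: take x_1 = 0, x_2 = 1.
~x_2 = ~1 = 4
~x_2 | x_2 = 4 | 1 = 4
~x_1 = ~0 = 5
x_2 -> x_1 = 1 -> 0 = 4
x_2 -> (x_2 -> x_1) = 1 -> 4 = 5
~x_1 | (x_2 -> (x_2 -> x_1)) = 5 | 5 = 5
(~x_2 | x_2) & (~x_1 | (x_2 -> (x_2 -> x_1))) = 4 & 5 = 4
This gives 4 ≠ 5.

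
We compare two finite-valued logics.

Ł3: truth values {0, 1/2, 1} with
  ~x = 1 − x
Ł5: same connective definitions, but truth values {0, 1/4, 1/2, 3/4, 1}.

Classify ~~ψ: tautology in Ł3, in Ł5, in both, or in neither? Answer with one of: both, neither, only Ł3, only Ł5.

In Ł3: at ψ = 0 the value is 0 — not a tautology.
In Ł5: at ψ = 0 the value is 0 — not a tautology.

neither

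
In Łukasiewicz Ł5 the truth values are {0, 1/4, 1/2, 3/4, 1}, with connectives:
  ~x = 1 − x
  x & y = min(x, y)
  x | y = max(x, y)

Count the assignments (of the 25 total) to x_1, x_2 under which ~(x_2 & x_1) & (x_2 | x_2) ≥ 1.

value 1: 1 assignment (counts)
value 3/4: 3 assignments
value 1/2: 7 assignments
value 1/4: 8 assignments
value 0: 6 assignments
So 1 of the 25 assignments meets the threshold.

1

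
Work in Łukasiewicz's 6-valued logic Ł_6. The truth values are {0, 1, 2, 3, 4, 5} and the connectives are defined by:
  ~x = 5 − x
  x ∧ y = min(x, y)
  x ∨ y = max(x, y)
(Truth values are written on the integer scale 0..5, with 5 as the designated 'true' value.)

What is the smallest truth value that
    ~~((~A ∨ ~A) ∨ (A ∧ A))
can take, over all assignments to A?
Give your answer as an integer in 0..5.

Take A = 2:
~A = ~2 = 3
~A = ~2 = 3
~A ∨ ~A = 3 ∨ 3 = 3
A ∧ A = 2 ∧ 2 = 2
(~A ∨ ~A) ∨ (A ∧ A) = 3 ∨ 2 = 3
~((~A ∨ ~A) ∨ (A ∧ A)) = ~3 = 2
~~((~A ∨ ~A) ∨ (A ∧ A)) = ~2 = 3
No assignment yields a value below 3, so this is the minimum.

3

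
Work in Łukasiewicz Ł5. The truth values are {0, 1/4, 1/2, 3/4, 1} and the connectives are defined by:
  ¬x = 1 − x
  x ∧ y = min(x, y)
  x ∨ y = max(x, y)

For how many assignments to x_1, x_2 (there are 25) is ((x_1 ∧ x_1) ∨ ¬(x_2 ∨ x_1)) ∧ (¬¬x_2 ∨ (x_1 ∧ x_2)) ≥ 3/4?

value 1: 1 assignment (counts)
value 3/4: 3 assignments (counts)
value 1/2: 7 assignments
value 1/4: 8 assignments
value 0: 6 assignments
So 4 of the 25 assignments meet the threshold.

4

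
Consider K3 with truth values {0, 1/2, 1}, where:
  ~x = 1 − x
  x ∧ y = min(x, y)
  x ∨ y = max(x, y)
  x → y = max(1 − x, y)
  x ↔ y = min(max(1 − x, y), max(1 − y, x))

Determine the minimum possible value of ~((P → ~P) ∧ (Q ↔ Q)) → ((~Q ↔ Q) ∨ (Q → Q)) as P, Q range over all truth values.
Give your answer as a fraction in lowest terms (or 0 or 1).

1/2

Take P = 0, Q = 1/2:
~P = ~0 = 1
P → ~P = 0 → 1 = 1
Q ↔ Q = 1/2 ↔ 1/2 = 1/2
(P → ~P) ∧ (Q ↔ Q) = 1 ∧ 1/2 = 1/2
~((P → ~P) ∧ (Q ↔ Q)) = ~1/2 = 1/2
~Q = ~1/2 = 1/2
~Q ↔ Q = 1/2 ↔ 1/2 = 1/2
Q → Q = 1/2 → 1/2 = 1/2
(~Q ↔ Q) ∨ (Q → Q) = 1/2 ∨ 1/2 = 1/2
~((P → ~P) ∧ (Q ↔ Q)) → ((~Q ↔ Q) ∨ (Q → Q)) = 1/2 → 1/2 = 1/2
No assignment yields a value below 1/2, so this is the minimum.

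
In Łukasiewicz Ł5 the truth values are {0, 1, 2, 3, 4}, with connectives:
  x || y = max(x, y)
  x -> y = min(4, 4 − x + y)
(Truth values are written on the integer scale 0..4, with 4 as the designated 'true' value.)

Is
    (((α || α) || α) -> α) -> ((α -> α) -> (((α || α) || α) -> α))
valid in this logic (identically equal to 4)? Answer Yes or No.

α = 0 ↦ 4
α = 1 ↦ 4
α = 2 ↦ 4
α = 3 ↦ 4
α = 4 ↦ 4
Every assignment gives a value ≥ 4.

Yes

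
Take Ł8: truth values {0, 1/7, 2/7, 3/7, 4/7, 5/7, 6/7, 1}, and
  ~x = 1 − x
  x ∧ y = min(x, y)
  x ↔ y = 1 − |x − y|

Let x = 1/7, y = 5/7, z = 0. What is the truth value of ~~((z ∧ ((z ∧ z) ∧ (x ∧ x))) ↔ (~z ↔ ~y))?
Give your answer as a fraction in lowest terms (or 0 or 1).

5/7

z ∧ z = 0 ∧ 0 = 0
x ∧ x = 1/7 ∧ 1/7 = 1/7
(z ∧ z) ∧ (x ∧ x) = 0 ∧ 1/7 = 0
z ∧ ((z ∧ z) ∧ (x ∧ x)) = 0 ∧ 0 = 0
~z = ~0 = 1
~y = ~5/7 = 2/7
~z ↔ ~y = 1 ↔ 2/7 = 2/7
(z ∧ ((z ∧ z) ∧ (x ∧ x))) ↔ (~z ↔ ~y) = 0 ↔ 2/7 = 5/7
~((z ∧ ((z ∧ z) ∧ (x ∧ x))) ↔ (~z ↔ ~y)) = ~5/7 = 2/7
~~((z ∧ ((z ∧ z) ∧ (x ∧ x))) ↔ (~z ↔ ~y)) = ~2/7 = 5/7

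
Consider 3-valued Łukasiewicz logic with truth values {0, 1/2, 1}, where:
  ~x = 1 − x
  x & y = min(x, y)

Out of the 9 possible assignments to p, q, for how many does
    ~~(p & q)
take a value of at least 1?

p = 0, q = 0 ↦ 0  <
p = 0, q = 1/2 ↦ 0  <
p = 0, q = 1 ↦ 0  <
p = 1/2, q = 0 ↦ 0  <
p = 1/2, q = 1/2 ↦ 1/2  <
p = 1/2, q = 1 ↦ 1/2  <
p = 1, q = 0 ↦ 0  <
p = 1, q = 1/2 ↦ 1/2  <
p = 1, q = 1 ↦ 1  ≥
So 1 of the 9 assignments meets the threshold.

1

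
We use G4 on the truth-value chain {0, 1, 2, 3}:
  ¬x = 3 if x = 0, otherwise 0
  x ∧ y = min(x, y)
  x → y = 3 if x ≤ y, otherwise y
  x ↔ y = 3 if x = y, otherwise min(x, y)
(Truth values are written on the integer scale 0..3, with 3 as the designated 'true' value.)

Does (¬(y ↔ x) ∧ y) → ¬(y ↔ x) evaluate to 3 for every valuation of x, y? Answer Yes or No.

Yes

x = 0, y = 0 ↦ 3
x = 0, y = 1 ↦ 3
x = 0, y = 2 ↦ 3
x = 0, y = 3 ↦ 3
x = 1, y = 0 ↦ 3
x = 1, y = 1 ↦ 3
x = 1, y = 2 ↦ 3
x = 1, y = 3 ↦ 3
x = 2, y = 0 ↦ 3
x = 2, y = 1 ↦ 3
x = 2, y = 2 ↦ 3
x = 2, y = 3 ↦ 3
x = 3, y = 0 ↦ 3
x = 3, y = 1 ↦ 3
x = 3, y = 2 ↦ 3
x = 3, y = 3 ↦ 3
Every assignment gives a value ≥ 3.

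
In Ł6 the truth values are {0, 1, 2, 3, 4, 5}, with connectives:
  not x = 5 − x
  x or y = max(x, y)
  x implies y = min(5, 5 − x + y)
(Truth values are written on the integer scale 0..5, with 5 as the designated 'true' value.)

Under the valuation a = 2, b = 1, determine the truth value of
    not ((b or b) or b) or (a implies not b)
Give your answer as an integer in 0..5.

5

b or b = 1 or 1 = 1
(b or b) or b = 1 or 1 = 1
not ((b or b) or b) = not 1 = 4
not b = not 1 = 4
a implies not b = 2 implies 4 = 5
not ((b or b) or b) or (a implies not b) = 4 or 5 = 5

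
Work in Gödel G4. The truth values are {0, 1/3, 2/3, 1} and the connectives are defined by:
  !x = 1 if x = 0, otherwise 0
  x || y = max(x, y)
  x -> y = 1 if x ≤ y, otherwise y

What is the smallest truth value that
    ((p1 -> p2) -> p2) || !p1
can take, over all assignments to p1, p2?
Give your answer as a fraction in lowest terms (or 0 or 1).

1/3

Take p1 = 1/3, p2 = 1/3:
p1 -> p2 = 1/3 -> 1/3 = 1
(p1 -> p2) -> p2 = 1 -> 1/3 = 1/3
!p1 = !1/3 = 0
((p1 -> p2) -> p2) || !p1 = 1/3 || 0 = 1/3
No assignment yields a value below 1/3, so this is the minimum.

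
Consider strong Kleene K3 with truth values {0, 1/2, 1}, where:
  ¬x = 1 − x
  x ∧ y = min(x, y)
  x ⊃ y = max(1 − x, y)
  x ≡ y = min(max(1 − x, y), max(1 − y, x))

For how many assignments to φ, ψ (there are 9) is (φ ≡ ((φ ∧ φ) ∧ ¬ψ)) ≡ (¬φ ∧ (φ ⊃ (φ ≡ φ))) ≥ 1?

4

φ = 0, ψ = 0 ↦ 1  ≥
φ = 0, ψ = 1/2 ↦ 1  ≥
φ = 0, ψ = 1 ↦ 1  ≥
φ = 1/2, ψ = 0 ↦ 1/2  <
φ = 1/2, ψ = 1/2 ↦ 1/2  <
φ = 1/2, ψ = 1 ↦ 1/2  <
φ = 1, ψ = 0 ↦ 0  <
φ = 1, ψ = 1/2 ↦ 1/2  <
φ = 1, ψ = 1 ↦ 1  ≥
So 4 of the 9 assignments meet the threshold.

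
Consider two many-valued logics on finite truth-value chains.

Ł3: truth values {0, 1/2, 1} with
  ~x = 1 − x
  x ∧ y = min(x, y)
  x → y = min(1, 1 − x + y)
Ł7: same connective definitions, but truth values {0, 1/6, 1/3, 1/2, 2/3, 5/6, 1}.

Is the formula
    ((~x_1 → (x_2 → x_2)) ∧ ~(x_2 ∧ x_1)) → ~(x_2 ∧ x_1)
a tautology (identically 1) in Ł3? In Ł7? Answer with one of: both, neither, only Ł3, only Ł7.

In Ł3: every assignment gives 1 — tautology.
In Ł7: every assignment gives 1 — tautology.

both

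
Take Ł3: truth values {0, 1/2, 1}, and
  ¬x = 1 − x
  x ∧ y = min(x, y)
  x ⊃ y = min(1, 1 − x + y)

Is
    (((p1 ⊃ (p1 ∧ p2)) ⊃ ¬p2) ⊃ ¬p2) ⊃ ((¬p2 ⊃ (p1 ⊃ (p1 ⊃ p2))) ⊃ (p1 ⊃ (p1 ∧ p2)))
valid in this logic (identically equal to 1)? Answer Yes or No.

Counterexample: take p1 = 1/2, p2 = 0.
p1 ∧ p2 = 1/2 ∧ 0 = 0
p1 ⊃ (p1 ∧ p2) = 1/2 ⊃ 0 = 1/2
¬p2 = ¬0 = 1
(p1 ⊃ (p1 ∧ p2)) ⊃ ¬p2 = 1/2 ⊃ 1 = 1
¬p2 = ¬0 = 1
((p1 ⊃ (p1 ∧ p2)) ⊃ ¬p2) ⊃ ¬p2 = 1 ⊃ 1 = 1
¬p2 = ¬0 = 1
p1 ⊃ p2 = 1/2 ⊃ 0 = 1/2
p1 ⊃ (p1 ⊃ p2) = 1/2 ⊃ 1/2 = 1
¬p2 ⊃ (p1 ⊃ (p1 ⊃ p2)) = 1 ⊃ 1 = 1
p1 ∧ p2 = 1/2 ∧ 0 = 0
p1 ⊃ (p1 ∧ p2) = 1/2 ⊃ 0 = 1/2
(¬p2 ⊃ (p1 ⊃ (p1 ⊃ p2))) ⊃ (p1 ⊃ (p1 ∧ p2)) = 1 ⊃ 1/2 = 1/2
(((p1 ⊃ (p1 ∧ p2)) ⊃ ¬p2) ⊃ ¬p2) ⊃ ((¬p2 ⊃ (p1 ⊃ (p1 ⊃ p2))) ⊃ (p1 ⊃ (p1 ∧ p2))) = 1 ⊃ 1/2 = 1/2
This gives 1/2 ≠ 1.

No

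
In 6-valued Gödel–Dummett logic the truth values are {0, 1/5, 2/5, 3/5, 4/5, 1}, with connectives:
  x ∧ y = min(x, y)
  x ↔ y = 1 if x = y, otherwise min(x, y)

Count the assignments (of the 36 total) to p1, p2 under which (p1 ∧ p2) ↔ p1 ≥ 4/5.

value 1: 21 assignments (counts)
value 4/5: 1 assignment (counts)
value 3/5: 2 assignments
value 2/5: 3 assignments
value 1/5: 4 assignments
value 0: 5 assignments
So 22 of the 36 assignments meet the threshold.

22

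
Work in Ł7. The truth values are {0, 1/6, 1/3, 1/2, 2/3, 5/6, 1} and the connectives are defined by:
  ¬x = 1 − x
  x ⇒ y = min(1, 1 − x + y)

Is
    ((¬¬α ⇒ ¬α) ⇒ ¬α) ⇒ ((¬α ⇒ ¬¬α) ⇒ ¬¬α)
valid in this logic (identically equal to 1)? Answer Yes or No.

α = 0 ↦ 1
α = 1/6 ↦ 1
α = 1/3 ↦ 1
α = 1/2 ↦ 1
α = 2/3 ↦ 1
α = 5/6 ↦ 1
α = 1 ↦ 1
Every assignment gives a value ≥ 1.

Yes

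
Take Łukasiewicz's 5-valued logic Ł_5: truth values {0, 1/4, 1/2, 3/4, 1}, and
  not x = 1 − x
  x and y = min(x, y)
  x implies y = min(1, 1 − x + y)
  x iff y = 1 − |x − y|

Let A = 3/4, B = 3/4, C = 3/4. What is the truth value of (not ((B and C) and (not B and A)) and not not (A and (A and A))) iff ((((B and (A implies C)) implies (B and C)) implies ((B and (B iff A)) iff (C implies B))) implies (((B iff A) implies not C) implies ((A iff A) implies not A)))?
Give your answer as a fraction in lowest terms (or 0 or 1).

3/4

B and C = 3/4 and 3/4 = 3/4
not B = not 3/4 = 1/4
not B and A = 1/4 and 3/4 = 1/4
(B and C) and (not B and A) = 3/4 and 1/4 = 1/4
not ((B and C) and (not B and A)) = not 1/4 = 3/4
A and A = 3/4 and 3/4 = 3/4
A and (A and A) = 3/4 and 3/4 = 3/4
not (A and (A and A)) = not 3/4 = 1/4
not not (A and (A and A)) = not 1/4 = 3/4
not ((B and C) and (not B and A)) and not not (A and (A and A)) = 3/4 and 3/4 = 3/4
A implies C = 3/4 implies 3/4 = 1
B and (A implies C) = 3/4 and 1 = 3/4
B and C = 3/4 and 3/4 = 3/4
(B and (A implies C)) implies (B and C) = 3/4 implies 3/4 = 1
B iff A = 3/4 iff 3/4 = 1
B and (B iff A) = 3/4 and 1 = 3/4
C implies B = 3/4 implies 3/4 = 1
(B and (B iff A)) iff (C implies B) = 3/4 iff 1 = 3/4
((B and (A implies C)) implies (B and C)) implies ((B and (B iff A)) iff (C implies B)) = 1 implies 3/4 = 3/4
B iff A = 3/4 iff 3/4 = 1
not C = not 3/4 = 1/4
(B iff A) implies not C = 1 implies 1/4 = 1/4
A iff A = 3/4 iff 3/4 = 1
not A = not 3/4 = 1/4
(A iff A) implies not A = 1 implies 1/4 = 1/4
((B iff A) implies not C) implies ((A iff A) implies not A) = 1/4 implies 1/4 = 1
(((B and (A implies C)) implies (B and C)) implies ((B and (B iff A)) iff (C implies B))) implies (((B iff A) implies not C) implies ((A iff A) implies not A)) = 3/4 implies 1 = 1
(not ((B and C) and (not B and A)) and not not (A and (A and A))) iff ((((B and (A implies C)) implies (B and C)) implies ((B and (B iff A)) iff (C implies B))) implies (((B iff A) implies not C) implies ((A iff A) implies not A))) = 3/4 iff 1 = 3/4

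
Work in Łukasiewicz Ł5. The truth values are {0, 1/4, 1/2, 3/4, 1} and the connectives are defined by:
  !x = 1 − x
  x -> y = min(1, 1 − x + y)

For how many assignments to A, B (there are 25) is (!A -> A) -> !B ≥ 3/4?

15

value 1: 11 assignments (counts)
value 3/4: 4 assignments (counts)
value 1/2: 4 assignments
value 1/4: 3 assignments
value 0: 3 assignments
So 15 of the 25 assignments meet the threshold.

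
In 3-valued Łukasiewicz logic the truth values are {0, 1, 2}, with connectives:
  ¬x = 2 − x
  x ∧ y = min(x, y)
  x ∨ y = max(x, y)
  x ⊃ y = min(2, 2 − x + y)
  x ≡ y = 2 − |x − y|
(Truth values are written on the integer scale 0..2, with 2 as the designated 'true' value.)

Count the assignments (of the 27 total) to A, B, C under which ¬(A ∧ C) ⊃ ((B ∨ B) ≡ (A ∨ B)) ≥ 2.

23

value 2: 23 assignments (counts)
value 1: 3 assignments
value 0: 1 assignment
So 23 of the 27 assignments meet the threshold.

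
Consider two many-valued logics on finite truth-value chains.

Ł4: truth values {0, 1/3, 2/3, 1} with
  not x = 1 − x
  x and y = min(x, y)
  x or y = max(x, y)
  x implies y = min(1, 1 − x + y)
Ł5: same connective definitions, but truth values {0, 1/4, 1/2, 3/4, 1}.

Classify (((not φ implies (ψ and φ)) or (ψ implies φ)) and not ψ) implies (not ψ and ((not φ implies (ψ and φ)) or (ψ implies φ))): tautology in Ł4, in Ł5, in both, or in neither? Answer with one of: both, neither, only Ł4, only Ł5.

In Ł4: every assignment gives 1 — tautology.
In Ł5: every assignment gives 1 — tautology.

both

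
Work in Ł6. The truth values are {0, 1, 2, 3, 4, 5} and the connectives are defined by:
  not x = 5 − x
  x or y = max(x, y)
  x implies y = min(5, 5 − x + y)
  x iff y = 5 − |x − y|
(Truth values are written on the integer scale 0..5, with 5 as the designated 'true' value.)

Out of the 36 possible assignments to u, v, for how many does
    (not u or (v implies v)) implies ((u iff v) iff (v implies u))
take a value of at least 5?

21

value 5: 21 assignments (counts)
value 4: 5 assignments
value 3: 4 assignments
value 2: 3 assignments
value 1: 2 assignments
value 0: 1 assignment
So 21 of the 36 assignments meet the threshold.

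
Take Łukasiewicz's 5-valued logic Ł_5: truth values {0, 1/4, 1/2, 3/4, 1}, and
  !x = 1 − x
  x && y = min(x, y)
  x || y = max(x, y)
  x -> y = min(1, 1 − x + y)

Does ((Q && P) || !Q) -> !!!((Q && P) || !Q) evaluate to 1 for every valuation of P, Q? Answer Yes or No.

No

Counterexample: take P = 0, Q = 0.
Q && P = 0 && 0 = 0
!Q = !0 = 1
(Q && P) || !Q = 0 || 1 = 1
Q && P = 0 && 0 = 0
!Q = !0 = 1
(Q && P) || !Q = 0 || 1 = 1
!((Q && P) || !Q) = !1 = 0
!!((Q && P) || !Q) = !0 = 1
!!!((Q && P) || !Q) = !1 = 0
((Q && P) || !Q) -> !!!((Q && P) || !Q) = 1 -> 0 = 0
This gives 0 ≠ 1.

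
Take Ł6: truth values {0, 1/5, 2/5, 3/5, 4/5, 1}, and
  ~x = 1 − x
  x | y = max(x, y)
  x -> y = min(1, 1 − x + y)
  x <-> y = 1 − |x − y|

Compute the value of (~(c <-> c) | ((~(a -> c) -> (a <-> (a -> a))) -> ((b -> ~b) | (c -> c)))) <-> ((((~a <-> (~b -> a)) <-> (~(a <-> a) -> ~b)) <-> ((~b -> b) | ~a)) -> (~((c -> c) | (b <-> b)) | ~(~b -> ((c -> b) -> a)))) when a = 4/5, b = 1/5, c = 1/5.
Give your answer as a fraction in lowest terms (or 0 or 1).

1/5

c <-> c = 1/5 <-> 1/5 = 1
~(c <-> c) = ~1 = 0
a -> c = 4/5 -> 1/5 = 2/5
~(a -> c) = ~2/5 = 3/5
a -> a = 4/5 -> 4/5 = 1
a <-> (a -> a) = 4/5 <-> 1 = 4/5
~(a -> c) -> (a <-> (a -> a)) = 3/5 -> 4/5 = 1
~b = ~1/5 = 4/5
b -> ~b = 1/5 -> 4/5 = 1
c -> c = 1/5 -> 1/5 = 1
(b -> ~b) | (c -> c) = 1 | 1 = 1
(~(a -> c) -> (a <-> (a -> a))) -> ((b -> ~b) | (c -> c)) = 1 -> 1 = 1
~(c <-> c) | ((~(a -> c) -> (a <-> (a -> a))) -> ((b -> ~b) | (c -> c))) = 0 | 1 = 1
~a = ~4/5 = 1/5
~b = ~1/5 = 4/5
~b -> a = 4/5 -> 4/5 = 1
~a <-> (~b -> a) = 1/5 <-> 1 = 1/5
a <-> a = 4/5 <-> 4/5 = 1
~(a <-> a) = ~1 = 0
~b = ~1/5 = 4/5
~(a <-> a) -> ~b = 0 -> 4/5 = 1
(~a <-> (~b -> a)) <-> (~(a <-> a) -> ~b) = 1/5 <-> 1 = 1/5
~b = ~1/5 = 4/5
~b -> b = 4/5 -> 1/5 = 2/5
~a = ~4/5 = 1/5
(~b -> b) | ~a = 2/5 | 1/5 = 2/5
((~a <-> (~b -> a)) <-> (~(a <-> a) -> ~b)) <-> ((~b -> b) | ~a) = 1/5 <-> 2/5 = 4/5
c -> c = 1/5 -> 1/5 = 1
b <-> b = 1/5 <-> 1/5 = 1
(c -> c) | (b <-> b) = 1 | 1 = 1
~((c -> c) | (b <-> b)) = ~1 = 0
~b = ~1/5 = 4/5
c -> b = 1/5 -> 1/5 = 1
(c -> b) -> a = 1 -> 4/5 = 4/5
~b -> ((c -> b) -> a) = 4/5 -> 4/5 = 1
~(~b -> ((c -> b) -> a)) = ~1 = 0
~((c -> c) | (b <-> b)) | ~(~b -> ((c -> b) -> a)) = 0 | 0 = 0
(((~a <-> (~b -> a)) <-> (~(a <-> a) -> ~b)) <-> ((~b -> b) | ~a)) -> (~((c -> c) | (b <-> b)) | ~(~b -> ((c -> b) -> a))) = 4/5 -> 0 = 1/5
(~(c <-> c) | ((~(a -> c) -> (a <-> (a -> a))) -> ((b -> ~b) | (c -> c)))) <-> ((((~a <-> (~b -> a)) <-> (~(a <-> a) -> ~b)) <-> ((~b -> b) | ~a)) -> (~((c -> c) | (b <-> b)) | ~(~b -> ((c -> b) -> a)))) = 1 <-> 1/5 = 1/5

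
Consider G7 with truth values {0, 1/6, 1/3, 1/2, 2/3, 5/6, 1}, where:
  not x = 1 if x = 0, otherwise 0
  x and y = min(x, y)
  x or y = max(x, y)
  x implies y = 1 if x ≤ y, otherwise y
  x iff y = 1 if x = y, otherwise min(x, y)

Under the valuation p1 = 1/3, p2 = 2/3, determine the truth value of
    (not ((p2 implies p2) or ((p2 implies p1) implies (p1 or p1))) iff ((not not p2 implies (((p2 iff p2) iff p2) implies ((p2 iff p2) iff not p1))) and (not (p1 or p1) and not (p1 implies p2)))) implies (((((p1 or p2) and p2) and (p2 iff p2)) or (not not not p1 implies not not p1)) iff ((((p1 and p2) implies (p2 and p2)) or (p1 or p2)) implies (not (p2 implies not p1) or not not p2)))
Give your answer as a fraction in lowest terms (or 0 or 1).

p2 implies p2 = 2/3 implies 2/3 = 1
p2 implies p1 = 2/3 implies 1/3 = 1/3
p1 or p1 = 1/3 or 1/3 = 1/3
(p2 implies p1) implies (p1 or p1) = 1/3 implies 1/3 = 1
(p2 implies p2) or ((p2 implies p1) implies (p1 or p1)) = 1 or 1 = 1
not ((p2 implies p2) or ((p2 implies p1) implies (p1 or p1))) = not 1 = 0
not p2 = not 2/3 = 0
not not p2 = not 0 = 1
p2 iff p2 = 2/3 iff 2/3 = 1
(p2 iff p2) iff p2 = 1 iff 2/3 = 2/3
p2 iff p2 = 2/3 iff 2/3 = 1
not p1 = not 1/3 = 0
(p2 iff p2) iff not p1 = 1 iff 0 = 0
((p2 iff p2) iff p2) implies ((p2 iff p2) iff not p1) = 2/3 implies 0 = 0
not not p2 implies (((p2 iff p2) iff p2) implies ((p2 iff p2) iff not p1)) = 1 implies 0 = 0
p1 or p1 = 1/3 or 1/3 = 1/3
not (p1 or p1) = not 1/3 = 0
p1 implies p2 = 1/3 implies 2/3 = 1
not (p1 implies p2) = not 1 = 0
not (p1 or p1) and not (p1 implies p2) = 0 and 0 = 0
(not not p2 implies (((p2 iff p2) iff p2) implies ((p2 iff p2) iff not p1))) and (not (p1 or p1) and not (p1 implies p2)) = 0 and 0 = 0
not ((p2 implies p2) or ((p2 implies p1) implies (p1 or p1))) iff ((not not p2 implies (((p2 iff p2) iff p2) implies ((p2 iff p2) iff not p1))) and (not (p1 or p1) and not (p1 implies p2))) = 0 iff 0 = 1
p1 or p2 = 1/3 or 2/3 = 2/3
(p1 or p2) and p2 = 2/3 and 2/3 = 2/3
p2 iff p2 = 2/3 iff 2/3 = 1
((p1 or p2) and p2) and (p2 iff p2) = 2/3 and 1 = 2/3
not p1 = not 1/3 = 0
not not p1 = not 0 = 1
not not not p1 = not 1 = 0
not p1 = not 1/3 = 0
not not p1 = not 0 = 1
not not not p1 implies not not p1 = 0 implies 1 = 1
(((p1 or p2) and p2) and (p2 iff p2)) or (not not not p1 implies not not p1) = 2/3 or 1 = 1
p1 and p2 = 1/3 and 2/3 = 1/3
p2 and p2 = 2/3 and 2/3 = 2/3
(p1 and p2) implies (p2 and p2) = 1/3 implies 2/3 = 1
p1 or p2 = 1/3 or 2/3 = 2/3
((p1 and p2) implies (p2 and p2)) or (p1 or p2) = 1 or 2/3 = 1
not p1 = not 1/3 = 0
p2 implies not p1 = 2/3 implies 0 = 0
not (p2 implies not p1) = not 0 = 1
not p2 = not 2/3 = 0
not not p2 = not 0 = 1
not (p2 implies not p1) or not not p2 = 1 or 1 = 1
(((p1 and p2) implies (p2 and p2)) or (p1 or p2)) implies (not (p2 implies not p1) or not not p2) = 1 implies 1 = 1
((((p1 or p2) and p2) and (p2 iff p2)) or (not not not p1 implies not not p1)) iff ((((p1 and p2) implies (p2 and p2)) or (p1 or p2)) implies (not (p2 implies not p1) or not not p2)) = 1 iff 1 = 1
(not ((p2 implies p2) or ((p2 implies p1) implies (p1 or p1))) iff ((not not p2 implies (((p2 iff p2) iff p2) implies ((p2 iff p2) iff not p1))) and (not (p1 or p1) and not (p1 implies p2)))) implies (((((p1 or p2) and p2) and (p2 iff p2)) or (not not not p1 implies not not p1)) iff ((((p1 and p2) implies (p2 and p2)) or (p1 or p2)) implies (not (p2 implies not p1) or not not p2))) = 1 implies 1 = 1

1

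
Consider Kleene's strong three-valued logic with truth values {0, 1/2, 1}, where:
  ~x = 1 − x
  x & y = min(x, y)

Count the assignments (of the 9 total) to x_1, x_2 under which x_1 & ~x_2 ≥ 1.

x_1 = 0, x_2 = 0 ↦ 0  <
x_1 = 0, x_2 = 1/2 ↦ 0  <
x_1 = 0, x_2 = 1 ↦ 0  <
x_1 = 1/2, x_2 = 0 ↦ 1/2  <
x_1 = 1/2, x_2 = 1/2 ↦ 1/2  <
x_1 = 1/2, x_2 = 1 ↦ 0  <
x_1 = 1, x_2 = 0 ↦ 1  ≥
x_1 = 1, x_2 = 1/2 ↦ 1/2  <
x_1 = 1, x_2 = 1 ↦ 0  <
So 1 of the 9 assignments meets the threshold.

1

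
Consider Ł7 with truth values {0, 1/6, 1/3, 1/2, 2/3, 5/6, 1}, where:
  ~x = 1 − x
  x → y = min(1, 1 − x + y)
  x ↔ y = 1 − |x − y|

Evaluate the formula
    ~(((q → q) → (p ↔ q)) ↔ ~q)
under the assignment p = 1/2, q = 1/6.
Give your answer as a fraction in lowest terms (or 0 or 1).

1/6

q → q = 1/6 → 1/6 = 1
p ↔ q = 1/2 ↔ 1/6 = 2/3
(q → q) → (p ↔ q) = 1 → 2/3 = 2/3
~q = ~1/6 = 5/6
((q → q) → (p ↔ q)) ↔ ~q = 2/3 ↔ 5/6 = 5/6
~(((q → q) → (p ↔ q)) ↔ ~q) = ~5/6 = 1/6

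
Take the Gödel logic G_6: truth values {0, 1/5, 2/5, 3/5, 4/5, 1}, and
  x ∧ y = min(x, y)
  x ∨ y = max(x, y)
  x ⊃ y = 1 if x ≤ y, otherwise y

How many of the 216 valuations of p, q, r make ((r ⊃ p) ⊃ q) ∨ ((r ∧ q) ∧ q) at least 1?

value 1: 91 assignments (counts)
value 4/5: 21 assignments
value 3/5: 22 assignments
value 2/5: 24 assignments
value 1/5: 27 assignments
value 0: 31 assignments
So 91 of the 216 assignments meet the threshold.

91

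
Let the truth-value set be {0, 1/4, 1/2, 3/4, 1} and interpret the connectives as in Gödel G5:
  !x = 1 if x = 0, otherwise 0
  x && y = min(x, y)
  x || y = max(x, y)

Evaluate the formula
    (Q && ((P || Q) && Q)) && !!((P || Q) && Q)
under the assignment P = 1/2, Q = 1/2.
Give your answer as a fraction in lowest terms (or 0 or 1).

P || Q = 1/2 || 1/2 = 1/2
(P || Q) && Q = 1/2 && 1/2 = 1/2
Q && ((P || Q) && Q) = 1/2 && 1/2 = 1/2
P || Q = 1/2 || 1/2 = 1/2
(P || Q) && Q = 1/2 && 1/2 = 1/2
!((P || Q) && Q) = !1/2 = 0
!!((P || Q) && Q) = !0 = 1
(Q && ((P || Q) && Q)) && !!((P || Q) && Q) = 1/2 && 1 = 1/2

1/2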